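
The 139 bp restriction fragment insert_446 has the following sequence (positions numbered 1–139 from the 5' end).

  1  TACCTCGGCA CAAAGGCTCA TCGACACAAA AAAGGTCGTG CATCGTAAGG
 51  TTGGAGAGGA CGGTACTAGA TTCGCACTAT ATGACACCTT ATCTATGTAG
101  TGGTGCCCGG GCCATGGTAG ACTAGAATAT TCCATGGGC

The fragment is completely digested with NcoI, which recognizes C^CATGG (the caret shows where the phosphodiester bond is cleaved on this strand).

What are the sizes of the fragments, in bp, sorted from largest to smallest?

NcoI sites (CCATGG) start at positions 112, 132.
NcoI cuts after the first base of each site, so after positions 112, 132.
Linear molecule, 2 cuts → 3 fragments:
  1–112 → 112 bp
  113–132 → 20 bp
  133–139 → 7 bp
Sorted largest to smallest: 112, 20, 7 bp.

112, 20, 7 bp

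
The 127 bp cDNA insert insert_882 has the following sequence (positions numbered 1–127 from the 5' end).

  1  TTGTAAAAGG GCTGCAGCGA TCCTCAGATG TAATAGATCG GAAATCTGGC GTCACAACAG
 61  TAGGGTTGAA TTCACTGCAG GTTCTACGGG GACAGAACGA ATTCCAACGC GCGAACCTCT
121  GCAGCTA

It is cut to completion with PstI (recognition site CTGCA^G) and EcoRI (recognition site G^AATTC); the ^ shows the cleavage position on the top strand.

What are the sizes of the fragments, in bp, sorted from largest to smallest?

52, 24, 20, 16, 11, 4 bp

PstI sites (CTGCAG) start at positions 12, 75, 119.
PstI cuts after base 5 of each site (before the last base), so after positions 16, 79, 123.
EcoRI sites (GAATTC) start at positions 68, 99.
EcoRI cuts after the first base of each site, so after positions 68, 99.
Combined cut positions: 16, 68, 79, 99, 123.
Linear molecule, 5 cuts → 6 fragments:
  1–16 → 16 bp
  17–68 → 52 bp
  69–79 → 11 bp
  80–99 → 20 bp
  100–123 → 24 bp
  124–127 → 4 bp
Sorted largest to smallest: 52, 24, 20, 16, 11, 4 bp.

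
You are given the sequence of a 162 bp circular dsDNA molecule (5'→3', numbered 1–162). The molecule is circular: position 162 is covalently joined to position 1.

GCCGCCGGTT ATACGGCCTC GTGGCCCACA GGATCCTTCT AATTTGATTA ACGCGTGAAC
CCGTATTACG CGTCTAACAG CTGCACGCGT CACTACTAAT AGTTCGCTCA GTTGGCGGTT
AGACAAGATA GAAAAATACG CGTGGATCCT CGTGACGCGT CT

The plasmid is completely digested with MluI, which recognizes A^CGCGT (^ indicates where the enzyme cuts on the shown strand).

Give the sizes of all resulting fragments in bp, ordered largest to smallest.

58, 53, 17, 17, 17 bp

MluI sites (ACGCGT) start at positions 51, 68, 85, 138, 155.
MluI cuts after the first base of each site, so after positions 51, 68, 85, 138, 155.
Circular molecule, 5 cuts → 5 fragments:
  52–68 → 17 bp
  69–85 → 17 bp
  86–138 → 53 bp
  139–155 → 17 bp
  156–162 then 1–51 → 7 + 51 = 58 bp
Sorted largest to smallest: 58, 53, 17, 17, 17 bp.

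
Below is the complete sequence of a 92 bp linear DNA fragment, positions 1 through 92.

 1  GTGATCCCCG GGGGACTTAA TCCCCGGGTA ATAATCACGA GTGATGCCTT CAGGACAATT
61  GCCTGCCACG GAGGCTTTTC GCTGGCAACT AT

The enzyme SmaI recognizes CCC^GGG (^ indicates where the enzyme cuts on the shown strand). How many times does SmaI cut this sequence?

2

CCCGGG occurs starting at positions 7, 23.
SmaI cuts at 2 sites.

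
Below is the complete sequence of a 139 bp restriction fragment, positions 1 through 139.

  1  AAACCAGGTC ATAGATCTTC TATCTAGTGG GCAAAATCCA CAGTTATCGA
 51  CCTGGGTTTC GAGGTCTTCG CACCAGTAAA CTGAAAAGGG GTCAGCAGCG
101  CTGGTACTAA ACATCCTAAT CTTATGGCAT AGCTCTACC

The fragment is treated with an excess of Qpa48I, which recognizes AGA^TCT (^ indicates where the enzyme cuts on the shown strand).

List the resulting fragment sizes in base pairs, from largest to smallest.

124, 15 bp

The Qpa48I site (AGATCT) starts at position 13.
Qpa48I cuts after base 3 of each site, so after position 15.
Linear molecule, 1 cut → 2 fragments:
  1–15 → 15 bp
  16–139 → 124 bp
Sorted largest to smallest: 124, 15 bp.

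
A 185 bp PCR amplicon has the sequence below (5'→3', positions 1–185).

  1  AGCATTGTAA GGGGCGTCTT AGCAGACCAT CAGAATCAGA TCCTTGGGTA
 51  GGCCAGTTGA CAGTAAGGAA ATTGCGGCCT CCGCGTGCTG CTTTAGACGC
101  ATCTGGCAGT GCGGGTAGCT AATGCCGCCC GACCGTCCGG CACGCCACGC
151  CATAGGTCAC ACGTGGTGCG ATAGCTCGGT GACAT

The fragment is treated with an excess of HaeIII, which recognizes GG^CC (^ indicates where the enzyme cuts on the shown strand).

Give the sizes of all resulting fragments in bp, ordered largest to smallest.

HaeIII sites (GGCC) start at positions 51, 76.
HaeIII cuts after base 2 of each site, so after positions 52, 77.
Linear molecule, 2 cuts → 3 fragments:
  1–52 → 52 bp
  53–77 → 25 bp
  78–185 → 108 bp
Sorted largest to smallest: 108, 52, 25 bp.

108, 52, 25 bp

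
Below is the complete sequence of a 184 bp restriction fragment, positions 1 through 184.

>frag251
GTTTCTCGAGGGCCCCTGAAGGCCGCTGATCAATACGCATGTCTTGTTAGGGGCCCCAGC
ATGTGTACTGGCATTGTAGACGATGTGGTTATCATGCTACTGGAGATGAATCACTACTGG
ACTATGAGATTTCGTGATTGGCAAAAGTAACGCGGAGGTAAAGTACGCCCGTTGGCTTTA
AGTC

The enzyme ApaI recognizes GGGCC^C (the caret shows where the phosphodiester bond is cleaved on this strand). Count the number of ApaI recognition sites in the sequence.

GGGCCC occurs starting at positions 10, 51.
ApaI cuts at 2 sites.

2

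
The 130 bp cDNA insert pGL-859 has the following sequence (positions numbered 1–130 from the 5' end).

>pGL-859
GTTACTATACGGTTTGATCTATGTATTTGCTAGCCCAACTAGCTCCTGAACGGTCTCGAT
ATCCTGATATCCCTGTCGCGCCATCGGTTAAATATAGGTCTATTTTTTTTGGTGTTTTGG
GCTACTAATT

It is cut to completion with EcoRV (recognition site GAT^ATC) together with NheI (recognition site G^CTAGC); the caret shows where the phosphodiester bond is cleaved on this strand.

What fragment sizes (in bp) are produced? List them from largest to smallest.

62, 31, 29, 8 bp

EcoRV sites (GATATC) start at positions 58, 66.
EcoRV cuts after base 3 of each site, so after positions 60, 68.
The NheI site (GCTAGC) starts at position 29.
NheI cuts after the first base of each site, so after position 29.
Combined cut positions: 29, 60, 68.
Linear molecule, 3 cuts → 4 fragments:
  1–29 → 29 bp
  30–60 → 31 bp
  61–68 → 8 bp
  69–130 → 62 bp
Sorted largest to smallest: 62, 31, 29, 8 bp.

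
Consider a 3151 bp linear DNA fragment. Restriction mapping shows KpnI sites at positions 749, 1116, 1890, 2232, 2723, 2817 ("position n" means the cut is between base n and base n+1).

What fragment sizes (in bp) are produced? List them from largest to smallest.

Linear molecule, 6 cuts → 7 fragments:
  749 − 0 = 749 bp
  1116 − 749 = 367 bp
  1890 − 1116 = 774 bp
  2232 − 1890 = 342 bp
  2723 − 2232 = 491 bp
  2817 − 2723 = 94 bp
  3151 − 2817 = 334 bp
Sorted largest to smallest: 774, 749, 491, 367, 342, 334, 94 bp.

774, 749, 491, 367, 342, 334, 94 bp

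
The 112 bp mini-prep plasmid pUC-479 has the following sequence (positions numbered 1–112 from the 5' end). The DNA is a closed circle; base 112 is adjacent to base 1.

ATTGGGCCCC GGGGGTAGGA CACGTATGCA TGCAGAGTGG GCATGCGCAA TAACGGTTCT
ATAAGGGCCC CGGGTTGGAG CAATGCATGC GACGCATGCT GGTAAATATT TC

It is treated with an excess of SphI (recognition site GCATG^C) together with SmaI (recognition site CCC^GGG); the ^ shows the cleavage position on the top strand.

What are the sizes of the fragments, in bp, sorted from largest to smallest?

SphI sites (GCATGC) start at positions 28, 41, 85, 94.
SphI cuts after base 5 of each site (before the last base), so after positions 32, 45, 89, 98.
SmaI sites (CCCGGG) start at positions 8, 69.
SmaI cuts after base 3 of each site, so after positions 10, 71.
Combined cut positions: 10, 32, 45, 71, 89, 98.
Circular molecule, 6 cuts → 6 fragments:
  11–32 → 22 bp
  33–45 → 13 bp
  46–71 → 26 bp
  72–89 → 18 bp
  90–98 → 9 bp
  99–112 then 1–10 → 14 + 10 = 24 bp
Sorted largest to smallest: 26, 24, 22, 18, 13, 9 bp.

26, 24, 22, 18, 13, 9 bp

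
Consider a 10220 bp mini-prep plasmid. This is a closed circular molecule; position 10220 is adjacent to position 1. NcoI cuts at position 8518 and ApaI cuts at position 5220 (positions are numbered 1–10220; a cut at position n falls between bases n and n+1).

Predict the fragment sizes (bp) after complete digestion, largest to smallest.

Combined cut positions (sorted): 5220, 8518.
Circular molecule, 2 cuts → 2 fragments:
  8518 − 5220 = 3298 bp
  wrap: 10220 − 8518 + 5220 = 6922 bp
Sorted largest to smallest: 6922, 3298 bp.

6922, 3298 bp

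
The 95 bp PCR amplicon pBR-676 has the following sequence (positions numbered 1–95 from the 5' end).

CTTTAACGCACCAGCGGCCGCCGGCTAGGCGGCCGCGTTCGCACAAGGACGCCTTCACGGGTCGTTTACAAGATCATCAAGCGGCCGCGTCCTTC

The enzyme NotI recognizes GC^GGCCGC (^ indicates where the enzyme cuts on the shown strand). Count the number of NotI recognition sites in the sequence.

GCGGCCGC occurs starting at positions 14, 29, 81.
NotI cuts at 3 sites.

3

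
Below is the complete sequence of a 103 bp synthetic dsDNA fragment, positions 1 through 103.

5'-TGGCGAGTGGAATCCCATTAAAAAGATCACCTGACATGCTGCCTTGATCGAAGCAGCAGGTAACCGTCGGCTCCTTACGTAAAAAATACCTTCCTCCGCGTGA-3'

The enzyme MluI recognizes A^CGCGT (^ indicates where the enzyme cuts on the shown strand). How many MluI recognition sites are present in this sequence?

0

No occurrence of ACGCGT is present in the sequence.
MluI does not cut: 0 sites.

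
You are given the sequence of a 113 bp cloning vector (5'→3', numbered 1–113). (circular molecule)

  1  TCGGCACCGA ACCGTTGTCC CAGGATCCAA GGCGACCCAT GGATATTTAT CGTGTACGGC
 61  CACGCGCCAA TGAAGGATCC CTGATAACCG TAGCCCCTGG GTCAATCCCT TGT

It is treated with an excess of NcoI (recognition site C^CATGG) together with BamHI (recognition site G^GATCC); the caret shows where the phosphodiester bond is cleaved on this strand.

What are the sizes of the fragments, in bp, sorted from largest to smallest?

61, 38, 14 bp

The NcoI site (CCATGG) starts at position 37.
NcoI cuts after the first base of each site, so after position 37.
BamHI sites (GGATCC) start at positions 23, 75.
BamHI cuts after the first base of each site, so after positions 23, 75.
Combined cut positions: 23, 37, 75.
Circular molecule, 3 cuts → 3 fragments:
  24–37 → 14 bp
  38–75 → 38 bp
  76–113 then 1–23 → 38 + 23 = 61 bp
Sorted largest to smallest: 61, 38, 14 bp.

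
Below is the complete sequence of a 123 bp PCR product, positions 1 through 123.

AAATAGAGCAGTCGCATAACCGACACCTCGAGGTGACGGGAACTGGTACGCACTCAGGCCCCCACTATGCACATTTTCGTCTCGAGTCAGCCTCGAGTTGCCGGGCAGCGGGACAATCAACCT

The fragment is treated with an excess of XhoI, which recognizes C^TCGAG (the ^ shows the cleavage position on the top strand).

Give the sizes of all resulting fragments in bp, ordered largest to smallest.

XhoI sites (CTCGAG) start at positions 27, 81, 92.
XhoI cuts after the first base of each site, so after positions 27, 81, 92.
Linear molecule, 3 cuts → 4 fragments:
  1–27 → 27 bp
  28–81 → 54 bp
  82–92 → 11 bp
  93–123 → 31 bp
Sorted largest to smallest: 54, 31, 27, 11 bp.

54, 31, 27, 11 bp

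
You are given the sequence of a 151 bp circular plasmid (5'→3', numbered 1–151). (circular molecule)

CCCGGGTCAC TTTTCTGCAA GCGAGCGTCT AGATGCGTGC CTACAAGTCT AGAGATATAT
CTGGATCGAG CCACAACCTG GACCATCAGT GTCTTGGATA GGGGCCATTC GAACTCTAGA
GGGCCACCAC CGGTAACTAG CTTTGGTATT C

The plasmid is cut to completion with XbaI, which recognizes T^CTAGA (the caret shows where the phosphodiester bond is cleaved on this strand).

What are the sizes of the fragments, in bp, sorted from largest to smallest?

XbaI sites (TCTAGA) start at positions 28, 48, 115.
XbaI cuts after the first base of each site, so after positions 28, 48, 115.
Circular molecule, 3 cuts → 3 fragments:
  29–48 → 20 bp
  49–115 → 67 bp
  116–151 then 1–28 → 36 + 28 = 64 bp
Sorted largest to smallest: 67, 64, 20 bp.

67, 64, 20 bp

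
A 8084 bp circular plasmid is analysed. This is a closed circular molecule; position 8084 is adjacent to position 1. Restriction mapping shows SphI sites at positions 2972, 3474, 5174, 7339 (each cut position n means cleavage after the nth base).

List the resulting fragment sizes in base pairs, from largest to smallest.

Circular molecule, 4 cuts → 4 fragments:
  3474 − 2972 = 502 bp
  5174 − 3474 = 1700 bp
  7339 − 5174 = 2165 bp
  wrap: 8084 − 7339 + 2972 = 3717 bp
Sorted largest to smallest: 3717, 2165, 1700, 502 bp.

3717, 2165, 1700, 502 bp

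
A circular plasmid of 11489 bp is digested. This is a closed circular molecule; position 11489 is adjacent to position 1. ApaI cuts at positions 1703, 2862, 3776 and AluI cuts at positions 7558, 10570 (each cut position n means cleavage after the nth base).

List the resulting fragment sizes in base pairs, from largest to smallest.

3782, 3012, 2622, 1159, 914 bp

Combined cut positions (sorted): 1703, 2862, 3776, 7558, 10570.
Circular molecule, 5 cuts → 5 fragments:
  2862 − 1703 = 1159 bp
  3776 − 2862 = 914 bp
  7558 − 3776 = 3782 bp
  10570 − 7558 = 3012 bp
  wrap: 11489 − 10570 + 1703 = 2622 bp
Sorted largest to smallest: 3782, 3012, 2622, 1159, 914 bp.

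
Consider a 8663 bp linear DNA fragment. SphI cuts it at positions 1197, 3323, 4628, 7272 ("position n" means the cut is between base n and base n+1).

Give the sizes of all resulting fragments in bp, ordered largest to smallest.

Linear molecule, 4 cuts → 5 fragments:
  1197 − 0 = 1197 bp
  3323 − 1197 = 2126 bp
  4628 − 3323 = 1305 bp
  7272 − 4628 = 2644 bp
  8663 − 7272 = 1391 bp
Sorted largest to smallest: 2644, 2126, 1391, 1305, 1197 bp.

2644, 2126, 1391, 1305, 1197 bp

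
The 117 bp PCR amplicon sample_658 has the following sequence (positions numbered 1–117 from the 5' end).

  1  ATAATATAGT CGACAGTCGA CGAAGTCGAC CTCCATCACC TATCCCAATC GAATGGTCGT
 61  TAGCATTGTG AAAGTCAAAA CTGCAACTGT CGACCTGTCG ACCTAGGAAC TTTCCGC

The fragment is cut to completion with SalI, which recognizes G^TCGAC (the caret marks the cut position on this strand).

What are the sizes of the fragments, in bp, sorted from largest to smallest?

SalI sites (GTCGAC) start at positions 9, 16, 25, 89, 97.
SalI cuts after the first base of each site, so after positions 9, 16, 25, 89, 97.
Linear molecule, 5 cuts → 6 fragments:
  1–9 → 9 bp
  10–16 → 7 bp
  17–25 → 9 bp
  26–89 → 64 bp
  90–97 → 8 bp
  98–117 → 20 bp
Sorted largest to smallest: 64, 20, 9, 9, 8, 7 bp.

64, 20, 9, 9, 8, 7 bp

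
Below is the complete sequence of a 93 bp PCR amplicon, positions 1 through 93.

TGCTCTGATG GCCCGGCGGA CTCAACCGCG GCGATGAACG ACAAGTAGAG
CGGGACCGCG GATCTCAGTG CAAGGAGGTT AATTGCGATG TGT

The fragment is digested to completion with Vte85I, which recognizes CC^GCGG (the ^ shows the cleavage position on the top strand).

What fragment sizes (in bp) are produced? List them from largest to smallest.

36, 30, 27 bp

Vte85I sites (CCGCGG) start at positions 26, 56.
Vte85I cuts after base 2 of each site, so after positions 27, 57.
Linear molecule, 2 cuts → 3 fragments:
  1–27 → 27 bp
  28–57 → 30 bp
  58–93 → 36 bp
Sorted largest to smallest: 36, 30, 27 bp.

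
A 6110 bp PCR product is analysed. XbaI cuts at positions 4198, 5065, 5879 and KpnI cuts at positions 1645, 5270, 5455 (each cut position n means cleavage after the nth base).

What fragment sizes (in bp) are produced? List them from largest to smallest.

2553, 1645, 867, 424, 231, 205, 185 bp

Combined cut positions (sorted): 1645, 4198, 5065, 5270, 5455, 5879.
Linear molecule, 6 cuts → 7 fragments:
  1645 − 0 = 1645 bp
  4198 − 1645 = 2553 bp
  5065 − 4198 = 867 bp
  5270 − 5065 = 205 bp
  5455 − 5270 = 185 bp
  5879 − 5455 = 424 bp
  6110 − 5879 = 231 bp
Sorted largest to smallest: 2553, 1645, 867, 424, 231, 205, 185 bp.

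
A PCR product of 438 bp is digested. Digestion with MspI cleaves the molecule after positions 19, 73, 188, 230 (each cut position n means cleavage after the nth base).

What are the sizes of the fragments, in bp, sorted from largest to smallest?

208, 115, 54, 42, 19 bp

Linear molecule, 4 cuts → 5 fragments:
  19 − 0 = 19 bp
  73 − 19 = 54 bp
  188 − 73 = 115 bp
  230 − 188 = 42 bp
  438 − 230 = 208 bp
Sorted largest to smallest: 208, 115, 54, 42, 19 bp.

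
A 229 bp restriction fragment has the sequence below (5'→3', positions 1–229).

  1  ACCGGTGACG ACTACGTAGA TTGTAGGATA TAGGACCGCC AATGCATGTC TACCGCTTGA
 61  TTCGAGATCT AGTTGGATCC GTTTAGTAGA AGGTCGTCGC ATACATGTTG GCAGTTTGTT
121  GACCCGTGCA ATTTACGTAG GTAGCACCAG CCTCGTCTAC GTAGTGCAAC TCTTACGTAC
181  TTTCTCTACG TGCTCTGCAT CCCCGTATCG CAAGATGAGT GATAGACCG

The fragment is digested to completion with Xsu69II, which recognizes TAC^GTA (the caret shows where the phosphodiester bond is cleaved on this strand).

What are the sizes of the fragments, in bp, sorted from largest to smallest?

Xsu69II sites (TACGTA) start at positions 13, 134, 158, 174.
Xsu69II cuts after base 3 of each site, so after positions 15, 136, 160, 176.
Linear molecule, 4 cuts → 5 fragments:
  1–15 → 15 bp
  16–136 → 121 bp
  137–160 → 24 bp
  161–176 → 16 bp
  177–229 → 53 bp
Sorted largest to smallest: 121, 53, 24, 16, 15 bp.

121, 53, 24, 16, 15 bp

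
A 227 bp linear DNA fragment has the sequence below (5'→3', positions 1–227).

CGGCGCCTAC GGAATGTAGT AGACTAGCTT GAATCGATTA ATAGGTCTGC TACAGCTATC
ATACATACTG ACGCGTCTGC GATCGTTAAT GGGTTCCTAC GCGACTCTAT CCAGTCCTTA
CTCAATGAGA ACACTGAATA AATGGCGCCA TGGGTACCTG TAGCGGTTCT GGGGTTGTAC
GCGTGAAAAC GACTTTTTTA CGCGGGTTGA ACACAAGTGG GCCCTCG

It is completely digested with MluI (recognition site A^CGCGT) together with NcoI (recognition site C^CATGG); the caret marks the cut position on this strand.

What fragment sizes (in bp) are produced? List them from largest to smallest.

77, 71, 48, 31 bp

MluI sites (ACGCGT) start at positions 71, 179.
MluI cuts after the first base of each site, so after positions 71, 179.
The NcoI site (CCATGG) starts at position 148.
NcoI cuts after the first base of each site, so after position 148.
Combined cut positions: 71, 148, 179.
Linear molecule, 3 cuts → 4 fragments:
  1–71 → 71 bp
  72–148 → 77 bp
  149–179 → 31 bp
  180–227 → 48 bp
Sorted largest to smallest: 77, 71, 48, 31 bp.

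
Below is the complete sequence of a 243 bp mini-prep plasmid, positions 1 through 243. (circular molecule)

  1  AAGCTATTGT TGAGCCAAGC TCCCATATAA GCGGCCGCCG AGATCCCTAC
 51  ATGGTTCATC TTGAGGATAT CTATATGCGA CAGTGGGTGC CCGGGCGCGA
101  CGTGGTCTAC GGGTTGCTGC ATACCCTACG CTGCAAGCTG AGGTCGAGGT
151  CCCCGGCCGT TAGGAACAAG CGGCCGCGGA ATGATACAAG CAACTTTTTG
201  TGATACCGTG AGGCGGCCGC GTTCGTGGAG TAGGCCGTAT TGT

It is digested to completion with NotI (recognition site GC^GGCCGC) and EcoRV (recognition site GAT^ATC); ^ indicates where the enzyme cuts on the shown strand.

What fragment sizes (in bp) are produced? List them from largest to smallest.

NotI sites (GCGGCCGC) start at positions 31, 170, 213.
NotI cuts after base 2 of each site, so after positions 32, 171, 214.
The EcoRV site (GATATC) starts at position 66.
EcoRV cuts after base 3 of each site, so after position 68.
Combined cut positions: 32, 68, 171, 214.
Circular molecule, 4 cuts → 4 fragments:
  33–68 → 36 bp
  69–171 → 103 bp
  172–214 → 43 bp
  215–243 then 1–32 → 29 + 32 = 61 bp
Sorted largest to smallest: 103, 61, 43, 36 bp.

103, 61, 43, 36 bp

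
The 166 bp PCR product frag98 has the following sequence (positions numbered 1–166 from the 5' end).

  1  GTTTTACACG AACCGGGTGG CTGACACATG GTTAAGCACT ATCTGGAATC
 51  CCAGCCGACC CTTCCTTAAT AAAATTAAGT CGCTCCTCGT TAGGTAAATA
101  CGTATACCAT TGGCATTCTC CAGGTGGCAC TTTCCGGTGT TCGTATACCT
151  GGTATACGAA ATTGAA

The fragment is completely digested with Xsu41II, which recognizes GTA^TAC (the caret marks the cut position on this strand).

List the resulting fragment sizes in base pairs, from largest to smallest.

Xsu41II sites (GTATAC) start at positions 102, 143, 152.
Xsu41II cuts after base 3 of each site, so after positions 104, 145, 154.
Linear molecule, 3 cuts → 4 fragments:
  1–104 → 104 bp
  105–145 → 41 bp
  146–154 → 9 bp
  155–166 → 12 bp
Sorted largest to smallest: 104, 41, 12, 9 bp.

104, 41, 12, 9 bp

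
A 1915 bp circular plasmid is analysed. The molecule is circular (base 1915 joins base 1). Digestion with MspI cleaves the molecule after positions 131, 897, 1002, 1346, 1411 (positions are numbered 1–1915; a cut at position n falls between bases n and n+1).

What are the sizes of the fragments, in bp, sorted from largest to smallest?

766, 635, 344, 105, 65 bp

Circular molecule, 5 cuts → 5 fragments:
  897 − 131 = 766 bp
  1002 − 897 = 105 bp
  1346 − 1002 = 344 bp
  1411 − 1346 = 65 bp
  wrap: 1915 − 1411 + 131 = 635 bp
Sorted largest to smallest: 766, 635, 344, 105, 65 bp.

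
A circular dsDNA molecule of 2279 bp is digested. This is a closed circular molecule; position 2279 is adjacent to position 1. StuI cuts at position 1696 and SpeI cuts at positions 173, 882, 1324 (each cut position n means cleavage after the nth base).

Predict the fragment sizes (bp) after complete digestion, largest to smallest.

756, 709, 442, 372 bp

Combined cut positions (sorted): 173, 882, 1324, 1696.
Circular molecule, 4 cuts → 4 fragments:
  882 − 173 = 709 bp
  1324 − 882 = 442 bp
  1696 − 1324 = 372 bp
  wrap: 2279 − 1696 + 173 = 756 bp
Sorted largest to smallest: 756, 709, 442, 372 bp.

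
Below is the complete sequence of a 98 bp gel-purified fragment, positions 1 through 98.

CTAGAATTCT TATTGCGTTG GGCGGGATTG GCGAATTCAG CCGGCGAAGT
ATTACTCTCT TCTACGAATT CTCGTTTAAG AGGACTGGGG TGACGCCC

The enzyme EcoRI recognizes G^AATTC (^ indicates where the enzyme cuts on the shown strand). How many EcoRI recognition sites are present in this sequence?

GAATTC occurs starting at positions 4, 33, 66.
EcoRI cuts at 3 sites.

3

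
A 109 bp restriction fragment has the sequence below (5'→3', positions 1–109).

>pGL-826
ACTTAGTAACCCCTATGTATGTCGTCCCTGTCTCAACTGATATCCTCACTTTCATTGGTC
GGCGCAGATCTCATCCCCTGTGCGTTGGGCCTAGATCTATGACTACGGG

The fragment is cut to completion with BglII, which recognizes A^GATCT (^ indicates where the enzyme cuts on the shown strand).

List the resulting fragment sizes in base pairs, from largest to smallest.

BglII sites (AGATCT) start at positions 66, 93.
BglII cuts after the first base of each site, so after positions 66, 93.
Linear molecule, 2 cuts → 3 fragments:
  1–66 → 66 bp
  67–93 → 27 bp
  94–109 → 16 bp
Sorted largest to smallest: 66, 27, 16 bp.

66, 27, 16 bp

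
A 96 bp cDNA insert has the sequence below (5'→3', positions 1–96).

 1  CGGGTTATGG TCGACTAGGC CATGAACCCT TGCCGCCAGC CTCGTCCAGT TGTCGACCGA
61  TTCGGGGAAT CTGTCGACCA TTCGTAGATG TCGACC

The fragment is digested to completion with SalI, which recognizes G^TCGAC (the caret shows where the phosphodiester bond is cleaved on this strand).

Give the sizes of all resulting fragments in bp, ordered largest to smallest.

42, 21, 17, 10, 6 bp

SalI sites (GTCGAC) start at positions 10, 52, 73, 90.
SalI cuts after the first base of each site, so after positions 10, 52, 73, 90.
Linear molecule, 4 cuts → 5 fragments:
  1–10 → 10 bp
  11–52 → 42 bp
  53–73 → 21 bp
  74–90 → 17 bp
  91–96 → 6 bp
Sorted largest to smallest: 42, 21, 17, 10, 6 bp.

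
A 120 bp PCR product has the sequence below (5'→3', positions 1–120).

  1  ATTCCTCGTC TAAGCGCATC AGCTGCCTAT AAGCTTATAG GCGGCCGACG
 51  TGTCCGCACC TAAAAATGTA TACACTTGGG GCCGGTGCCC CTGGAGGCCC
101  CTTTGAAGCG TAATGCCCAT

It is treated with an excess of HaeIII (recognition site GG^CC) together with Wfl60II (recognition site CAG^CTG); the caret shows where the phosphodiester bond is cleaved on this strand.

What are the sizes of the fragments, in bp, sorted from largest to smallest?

37, 23, 22, 22, 16 bp

HaeIII sites (GGCC) start at positions 43, 80, 96.
HaeIII cuts after base 2 of each site, so after positions 44, 81, 97.
The Wfl60II site (CAGCTG) starts at position 20.
Wfl60II cuts after base 3 of each site, so after position 22.
Combined cut positions: 22, 44, 81, 97.
Linear molecule, 4 cuts → 5 fragments:
  1–22 → 22 bp
  23–44 → 22 bp
  45–81 → 37 bp
  82–97 → 16 bp
  98–120 → 23 bp
Sorted largest to smallest: 37, 23, 22, 22, 16 bp.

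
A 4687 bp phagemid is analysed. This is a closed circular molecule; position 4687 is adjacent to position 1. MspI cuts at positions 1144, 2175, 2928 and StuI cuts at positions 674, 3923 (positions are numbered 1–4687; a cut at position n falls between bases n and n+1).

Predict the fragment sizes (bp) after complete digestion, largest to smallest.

1438, 1031, 995, 753, 470 bp

Combined cut positions (sorted): 674, 1144, 2175, 2928, 3923.
Circular molecule, 5 cuts → 5 fragments:
  1144 − 674 = 470 bp
  2175 − 1144 = 1031 bp
  2928 − 2175 = 753 bp
  3923 − 2928 = 995 bp
  wrap: 4687 − 3923 + 674 = 1438 bp
Sorted largest to smallest: 1438, 1031, 995, 753, 470 bp.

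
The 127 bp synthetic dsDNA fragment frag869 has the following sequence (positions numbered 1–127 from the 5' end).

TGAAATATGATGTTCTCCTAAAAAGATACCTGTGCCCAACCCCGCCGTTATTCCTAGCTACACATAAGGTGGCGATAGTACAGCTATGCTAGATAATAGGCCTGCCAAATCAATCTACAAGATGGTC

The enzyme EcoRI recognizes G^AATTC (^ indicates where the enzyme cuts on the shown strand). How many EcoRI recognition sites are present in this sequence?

No occurrence of GAATTC is present in the sequence.
EcoRI does not cut: 0 sites.

0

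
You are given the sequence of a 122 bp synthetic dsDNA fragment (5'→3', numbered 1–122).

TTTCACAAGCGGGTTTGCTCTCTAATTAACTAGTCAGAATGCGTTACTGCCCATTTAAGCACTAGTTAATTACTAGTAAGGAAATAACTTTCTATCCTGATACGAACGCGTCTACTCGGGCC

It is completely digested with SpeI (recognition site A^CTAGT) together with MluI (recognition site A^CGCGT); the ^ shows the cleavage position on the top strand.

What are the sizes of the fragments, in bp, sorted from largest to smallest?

SpeI sites (ACTAGT) start at positions 29, 61, 72.
SpeI cuts after the first base of each site, so after positions 29, 61, 72.
The MluI site (ACGCGT) starts at position 106.
MluI cuts after the first base of each site, so after position 106.
Combined cut positions: 29, 61, 72, 106.
Linear molecule, 4 cuts → 5 fragments:
  1–29 → 29 bp
  30–61 → 32 bp
  62–72 → 11 bp
  73–106 → 34 bp
  107–122 → 16 bp
Sorted largest to smallest: 34, 32, 29, 16, 11 bp.

34, 32, 29, 16, 11 bp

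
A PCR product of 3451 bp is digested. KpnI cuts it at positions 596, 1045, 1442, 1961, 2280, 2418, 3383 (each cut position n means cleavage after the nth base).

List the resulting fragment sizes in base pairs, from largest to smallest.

965, 596, 519, 449, 397, 319, 138, 68 bp

Linear molecule, 7 cuts → 8 fragments:
  596 − 0 = 596 bp
  1045 − 596 = 449 bp
  1442 − 1045 = 397 bp
  1961 − 1442 = 519 bp
  2280 − 1961 = 319 bp
  2418 − 2280 = 138 bp
  3383 − 2418 = 965 bp
  3451 − 3383 = 68 bp
Sorted largest to smallest: 965, 596, 519, 449, 397, 319, 138, 68 bp.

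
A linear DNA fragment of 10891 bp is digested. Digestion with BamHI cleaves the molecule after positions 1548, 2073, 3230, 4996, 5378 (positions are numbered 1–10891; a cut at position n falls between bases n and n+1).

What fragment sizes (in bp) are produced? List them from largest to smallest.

5513, 1766, 1548, 1157, 525, 382 bp

Linear molecule, 5 cuts → 6 fragments:
  1548 − 0 = 1548 bp
  2073 − 1548 = 525 bp
  3230 − 2073 = 1157 bp
  4996 − 3230 = 1766 bp
  5378 − 4996 = 382 bp
  10891 − 5378 = 5513 bp
Sorted largest to smallest: 5513, 1766, 1548, 1157, 525, 382 bp.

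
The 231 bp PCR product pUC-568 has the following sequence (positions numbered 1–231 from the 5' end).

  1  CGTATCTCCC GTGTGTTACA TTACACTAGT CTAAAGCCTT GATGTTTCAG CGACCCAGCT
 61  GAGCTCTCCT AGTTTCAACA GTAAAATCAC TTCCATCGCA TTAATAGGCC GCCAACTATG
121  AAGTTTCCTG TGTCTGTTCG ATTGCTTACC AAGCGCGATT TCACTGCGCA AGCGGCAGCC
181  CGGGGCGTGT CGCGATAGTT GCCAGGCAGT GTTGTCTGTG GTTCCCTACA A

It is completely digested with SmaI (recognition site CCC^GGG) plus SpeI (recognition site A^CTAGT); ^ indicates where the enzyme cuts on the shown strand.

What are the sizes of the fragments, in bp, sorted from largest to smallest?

156, 50, 25 bp

The SmaI site (CCCGGG) starts at position 179.
SmaI cuts after base 3 of each site, so after position 181.
The SpeI site (ACTAGT) starts at position 25.
SpeI cuts after the first base of each site, so after position 25.
Combined cut positions: 25, 181.
Linear molecule, 2 cuts → 3 fragments:
  1–25 → 25 bp
  26–181 → 156 bp
  182–231 → 50 bp
Sorted largest to smallest: 156, 50, 25 bp.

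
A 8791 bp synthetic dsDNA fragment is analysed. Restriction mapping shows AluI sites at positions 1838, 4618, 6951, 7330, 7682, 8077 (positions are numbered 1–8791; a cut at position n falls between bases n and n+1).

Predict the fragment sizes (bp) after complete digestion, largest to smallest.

2780, 2333, 1838, 714, 395, 379, 352 bp

Linear molecule, 6 cuts → 7 fragments:
  1838 − 0 = 1838 bp
  4618 − 1838 = 2780 bp
  6951 − 4618 = 2333 bp
  7330 − 6951 = 379 bp
  7682 − 7330 = 352 bp
  8077 − 7682 = 395 bp
  8791 − 8077 = 714 bp
Sorted largest to smallest: 2780, 2333, 1838, 714, 395, 379, 352 bp.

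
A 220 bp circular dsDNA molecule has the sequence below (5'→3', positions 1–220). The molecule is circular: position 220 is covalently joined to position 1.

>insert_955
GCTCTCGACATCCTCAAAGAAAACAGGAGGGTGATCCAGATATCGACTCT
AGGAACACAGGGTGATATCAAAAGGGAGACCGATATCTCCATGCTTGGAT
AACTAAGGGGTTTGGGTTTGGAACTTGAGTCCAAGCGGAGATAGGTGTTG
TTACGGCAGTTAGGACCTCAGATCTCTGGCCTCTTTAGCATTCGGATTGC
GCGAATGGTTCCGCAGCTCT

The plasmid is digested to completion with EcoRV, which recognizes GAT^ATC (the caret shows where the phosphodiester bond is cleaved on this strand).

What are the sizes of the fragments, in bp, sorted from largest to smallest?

177, 25, 18 bp

EcoRV sites (GATATC) start at positions 39, 64, 82.
EcoRV cuts after base 3 of each site, so after positions 41, 66, 84.
Circular molecule, 3 cuts → 3 fragments:
  42–66 → 25 bp
  67–84 → 18 bp
  85–220 then 1–41 → 136 + 41 = 177 bp
Sorted largest to smallest: 177, 25, 18 bp.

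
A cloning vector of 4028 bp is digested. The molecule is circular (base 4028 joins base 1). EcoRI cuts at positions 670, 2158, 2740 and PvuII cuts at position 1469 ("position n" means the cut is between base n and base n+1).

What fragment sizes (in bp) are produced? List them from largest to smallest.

1958, 799, 689, 582 bp

Combined cut positions (sorted): 670, 1469, 2158, 2740.
Circular molecule, 4 cuts → 4 fragments:
  1469 − 670 = 799 bp
  2158 − 1469 = 689 bp
  2740 − 2158 = 582 bp
  wrap: 4028 − 2740 + 670 = 1958 bp
Sorted largest to smallest: 1958, 799, 689, 582 bp.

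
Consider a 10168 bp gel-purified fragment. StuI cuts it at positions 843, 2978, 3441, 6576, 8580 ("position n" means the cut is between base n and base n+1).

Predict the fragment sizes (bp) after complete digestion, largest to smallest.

3135, 2135, 2004, 1588, 843, 463 bp

Linear molecule, 5 cuts → 6 fragments:
  843 − 0 = 843 bp
  2978 − 843 = 2135 bp
  3441 − 2978 = 463 bp
  6576 − 3441 = 3135 bp
  8580 − 6576 = 2004 bp
  10168 − 8580 = 1588 bp
Sorted largest to smallest: 3135, 2135, 2004, 1588, 843, 463 bp.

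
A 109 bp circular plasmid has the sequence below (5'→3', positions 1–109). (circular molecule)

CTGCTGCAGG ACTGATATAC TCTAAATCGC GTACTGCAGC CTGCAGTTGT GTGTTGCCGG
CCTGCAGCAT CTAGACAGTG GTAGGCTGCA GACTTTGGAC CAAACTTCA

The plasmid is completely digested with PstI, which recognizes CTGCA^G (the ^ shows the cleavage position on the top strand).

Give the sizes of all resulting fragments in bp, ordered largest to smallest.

30, 27, 24, 21, 7 bp

PstI sites (CTGCAG) start at positions 4, 34, 41, 62, 86.
PstI cuts after base 5 of each site (before the last base), so after positions 8, 38, 45, 66, 90.
Circular molecule, 5 cuts → 5 fragments:
  9–38 → 30 bp
  39–45 → 7 bp
  46–66 → 21 bp
  67–90 → 24 bp
  91–109 then 1–8 → 19 + 8 = 27 bp
Sorted largest to smallest: 30, 27, 24, 21, 7 bp.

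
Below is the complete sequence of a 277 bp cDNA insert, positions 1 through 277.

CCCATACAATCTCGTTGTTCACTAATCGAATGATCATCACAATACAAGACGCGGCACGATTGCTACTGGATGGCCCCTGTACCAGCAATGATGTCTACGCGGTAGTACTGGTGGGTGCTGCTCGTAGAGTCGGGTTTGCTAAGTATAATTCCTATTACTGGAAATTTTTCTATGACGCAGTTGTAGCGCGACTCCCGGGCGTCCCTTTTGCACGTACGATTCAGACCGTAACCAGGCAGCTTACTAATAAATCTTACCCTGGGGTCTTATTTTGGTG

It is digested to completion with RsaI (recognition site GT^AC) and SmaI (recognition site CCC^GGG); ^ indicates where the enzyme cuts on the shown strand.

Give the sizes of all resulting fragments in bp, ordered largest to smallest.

90, 80, 62, 26, 19 bp

RsaI sites (GTAC) start at positions 79, 105, 214.
RsaI cuts after base 2 of each site, so after positions 80, 106, 215.
The SmaI site (CCCGGG) starts at position 194.
SmaI cuts after base 3 of each site, so after position 196.
Combined cut positions: 80, 106, 196, 215.
Linear molecule, 4 cuts → 5 fragments:
  1–80 → 80 bp
  81–106 → 26 bp
  107–196 → 90 bp
  197–215 → 19 bp
  216–277 → 62 bp
Sorted largest to smallest: 90, 80, 62, 26, 19 bp.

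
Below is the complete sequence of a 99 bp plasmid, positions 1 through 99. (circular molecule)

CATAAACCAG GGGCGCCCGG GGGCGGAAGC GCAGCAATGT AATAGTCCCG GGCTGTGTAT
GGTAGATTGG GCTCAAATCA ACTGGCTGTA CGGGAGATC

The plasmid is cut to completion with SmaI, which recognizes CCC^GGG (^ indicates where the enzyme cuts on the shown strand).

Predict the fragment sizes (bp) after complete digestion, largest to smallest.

SmaI sites (CCCGGG) start at positions 16, 47.
SmaI cuts after base 3 of each site, so after positions 18, 49.
Circular molecule, 2 cuts → 2 fragments:
  19–49 → 31 bp
  50–99 then 1–18 → 50 + 18 = 68 bp
Sorted largest to smallest: 68, 31 bp.

68, 31 bp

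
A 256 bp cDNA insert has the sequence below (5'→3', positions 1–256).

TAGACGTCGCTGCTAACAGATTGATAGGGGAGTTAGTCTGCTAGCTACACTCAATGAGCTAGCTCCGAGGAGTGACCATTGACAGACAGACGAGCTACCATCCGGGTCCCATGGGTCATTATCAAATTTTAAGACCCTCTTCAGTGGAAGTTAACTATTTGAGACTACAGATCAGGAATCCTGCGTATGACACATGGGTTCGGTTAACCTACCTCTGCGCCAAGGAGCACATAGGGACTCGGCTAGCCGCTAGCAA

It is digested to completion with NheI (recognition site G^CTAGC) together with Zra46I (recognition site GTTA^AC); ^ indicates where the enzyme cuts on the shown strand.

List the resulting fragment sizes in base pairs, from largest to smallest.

95, 53, 40, 36, 18, 7, 7 bp

NheI sites (GCTAGC) start at positions 40, 58, 242, 249.
NheI cuts after the first base of each site, so after positions 40, 58, 242, 249.
Zra46I sites (GTTAAC) start at positions 150, 203.
Zra46I cuts after base 4 of each site, so after positions 153, 206.
Combined cut positions: 40, 58, 153, 206, 242, 249.
Linear molecule, 6 cuts → 7 fragments:
  1–40 → 40 bp
  41–58 → 18 bp
  59–153 → 95 bp
  154–206 → 53 bp
  207–242 → 36 bp
  243–249 → 7 bp
  250–256 → 7 bp
Sorted largest to smallest: 95, 53, 40, 36, 18, 7, 7 bp.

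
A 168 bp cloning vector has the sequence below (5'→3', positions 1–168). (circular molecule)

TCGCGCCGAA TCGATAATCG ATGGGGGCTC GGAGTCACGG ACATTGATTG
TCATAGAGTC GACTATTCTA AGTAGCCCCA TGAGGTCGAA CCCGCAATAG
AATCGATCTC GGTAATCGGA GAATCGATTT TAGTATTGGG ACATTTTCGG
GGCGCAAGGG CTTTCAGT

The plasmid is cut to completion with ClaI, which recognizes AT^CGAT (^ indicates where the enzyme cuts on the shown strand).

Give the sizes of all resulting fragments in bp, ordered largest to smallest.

85, 55, 21, 7 bp

ClaI sites (ATCGAT) start at positions 10, 17, 102, 123.
ClaI cuts after base 2 of each site, so after positions 11, 18, 103, 124.
Circular molecule, 4 cuts → 4 fragments:
  12–18 → 7 bp
  19–103 → 85 bp
  104–124 → 21 bp
  125–168 then 1–11 → 44 + 11 = 55 bp
Sorted largest to smallest: 85, 55, 21, 7 bp.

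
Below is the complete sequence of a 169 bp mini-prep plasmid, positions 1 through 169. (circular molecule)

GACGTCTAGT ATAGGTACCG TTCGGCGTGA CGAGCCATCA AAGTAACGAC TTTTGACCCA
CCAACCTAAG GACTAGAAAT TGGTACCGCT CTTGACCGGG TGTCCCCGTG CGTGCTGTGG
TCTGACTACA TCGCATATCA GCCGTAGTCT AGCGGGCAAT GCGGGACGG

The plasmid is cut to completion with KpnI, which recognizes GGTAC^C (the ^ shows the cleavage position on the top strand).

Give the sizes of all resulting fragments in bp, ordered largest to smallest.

101, 68 bp

KpnI sites (GGTACC) start at positions 14, 82.
KpnI cuts after base 5 of each site (before the last base), so after positions 18, 86.
Circular molecule, 2 cuts → 2 fragments:
  19–86 → 68 bp
  87–169 then 1–18 → 83 + 18 = 101 bp
Sorted largest to smallest: 101, 68 bp.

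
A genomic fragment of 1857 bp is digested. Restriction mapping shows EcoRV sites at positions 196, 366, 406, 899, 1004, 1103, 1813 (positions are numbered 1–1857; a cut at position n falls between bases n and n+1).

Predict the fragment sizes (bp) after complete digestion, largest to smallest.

710, 493, 196, 170, 105, 99, 44, 40 bp

Linear molecule, 7 cuts → 8 fragments:
  196 − 0 = 196 bp
  366 − 196 = 170 bp
  406 − 366 = 40 bp
  899 − 406 = 493 bp
  1004 − 899 = 105 bp
  1103 − 1004 = 99 bp
  1813 − 1103 = 710 bp
  1857 − 1813 = 44 bp
Sorted largest to smallest: 710, 493, 196, 170, 105, 99, 44, 40 bp.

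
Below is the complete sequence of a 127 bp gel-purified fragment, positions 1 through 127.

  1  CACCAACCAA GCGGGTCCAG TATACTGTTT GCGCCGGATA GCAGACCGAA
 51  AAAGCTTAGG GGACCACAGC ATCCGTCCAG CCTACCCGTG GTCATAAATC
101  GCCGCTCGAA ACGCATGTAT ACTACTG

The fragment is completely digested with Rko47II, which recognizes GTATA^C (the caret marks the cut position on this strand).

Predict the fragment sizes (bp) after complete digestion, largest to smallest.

Rko47II sites (GTATAC) start at positions 20, 117.
Rko47II cuts after base 5 of each site (before the last base), so after positions 24, 121.
Linear molecule, 2 cuts → 3 fragments:
  1–24 → 24 bp
  25–121 → 97 bp
  122–127 → 6 bp
Sorted largest to smallest: 97, 24, 6 bp.

97, 24, 6 bp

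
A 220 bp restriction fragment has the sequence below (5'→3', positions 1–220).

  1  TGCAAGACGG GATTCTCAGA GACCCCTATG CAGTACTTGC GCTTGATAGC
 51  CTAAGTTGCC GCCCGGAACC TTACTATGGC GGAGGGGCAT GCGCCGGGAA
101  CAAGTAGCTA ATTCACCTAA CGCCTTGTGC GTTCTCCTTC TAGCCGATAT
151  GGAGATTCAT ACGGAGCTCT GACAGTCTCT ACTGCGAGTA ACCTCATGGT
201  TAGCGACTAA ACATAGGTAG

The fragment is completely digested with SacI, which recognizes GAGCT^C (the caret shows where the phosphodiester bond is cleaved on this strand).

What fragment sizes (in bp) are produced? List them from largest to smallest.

The SacI site (GAGCTC) starts at position 164.
SacI cuts after base 5 of each site (before the last base), so after position 168.
Linear molecule, 1 cut → 2 fragments:
  1–168 → 168 bp
  169–220 → 52 bp
Sorted largest to smallest: 168, 52 bp.

168, 52 bp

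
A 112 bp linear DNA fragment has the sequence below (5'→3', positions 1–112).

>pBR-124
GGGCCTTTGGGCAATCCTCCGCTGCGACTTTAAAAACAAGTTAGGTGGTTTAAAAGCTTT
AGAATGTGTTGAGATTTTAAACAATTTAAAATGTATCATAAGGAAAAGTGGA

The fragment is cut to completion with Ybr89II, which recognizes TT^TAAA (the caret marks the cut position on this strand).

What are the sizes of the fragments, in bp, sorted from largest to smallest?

30, 27, 26, 20, 9 bp

Ybr89II sites (TTTAAA) start at positions 29, 49, 76, 85.
Ybr89II cuts after base 2 of each site, so after positions 30, 50, 77, 86.
Linear molecule, 4 cuts → 5 fragments:
  1–30 → 30 bp
  31–50 → 20 bp
  51–77 → 27 bp
  78–86 → 9 bp
  87–112 → 26 bp
Sorted largest to smallest: 30, 27, 26, 20, 9 bp.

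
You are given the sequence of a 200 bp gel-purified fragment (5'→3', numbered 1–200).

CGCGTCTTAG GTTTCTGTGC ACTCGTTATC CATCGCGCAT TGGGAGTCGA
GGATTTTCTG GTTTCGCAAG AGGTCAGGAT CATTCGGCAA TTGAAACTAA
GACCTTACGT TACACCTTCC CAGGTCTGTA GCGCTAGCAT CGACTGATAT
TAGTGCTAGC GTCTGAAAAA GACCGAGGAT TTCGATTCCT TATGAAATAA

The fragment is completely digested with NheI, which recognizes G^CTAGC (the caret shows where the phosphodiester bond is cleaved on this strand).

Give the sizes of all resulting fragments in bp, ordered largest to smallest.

133, 45, 22 bp

NheI sites (GCTAGC) start at positions 133, 155.
NheI cuts after the first base of each site, so after positions 133, 155.
Linear molecule, 2 cuts → 3 fragments:
  1–133 → 133 bp
  134–155 → 22 bp
  156–200 → 45 bp
Sorted largest to smallest: 133, 45, 22 bp.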